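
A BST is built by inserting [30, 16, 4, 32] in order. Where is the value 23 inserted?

Starting tree (level order): [30, 16, 32, 4]
Insertion path: 30 -> 16
Result: insert 23 as right child of 16
Final tree (level order): [30, 16, 32, 4, 23]


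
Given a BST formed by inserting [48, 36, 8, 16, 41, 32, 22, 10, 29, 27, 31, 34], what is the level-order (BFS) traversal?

Tree insertion order: [48, 36, 8, 16, 41, 32, 22, 10, 29, 27, 31, 34]
Tree (level-order array): [48, 36, None, 8, 41, None, 16, None, None, 10, 32, None, None, 22, 34, None, 29, None, None, 27, 31]
BFS from the root, enqueuing left then right child of each popped node:
  queue [48] -> pop 48, enqueue [36], visited so far: [48]
  queue [36] -> pop 36, enqueue [8, 41], visited so far: [48, 36]
  queue [8, 41] -> pop 8, enqueue [16], visited so far: [48, 36, 8]
  queue [41, 16] -> pop 41, enqueue [none], visited so far: [48, 36, 8, 41]
  queue [16] -> pop 16, enqueue [10, 32], visited so far: [48, 36, 8, 41, 16]
  queue [10, 32] -> pop 10, enqueue [none], visited so far: [48, 36, 8, 41, 16, 10]
  queue [32] -> pop 32, enqueue [22, 34], visited so far: [48, 36, 8, 41, 16, 10, 32]
  queue [22, 34] -> pop 22, enqueue [29], visited so far: [48, 36, 8, 41, 16, 10, 32, 22]
  queue [34, 29] -> pop 34, enqueue [none], visited so far: [48, 36, 8, 41, 16, 10, 32, 22, 34]
  queue [29] -> pop 29, enqueue [27, 31], visited so far: [48, 36, 8, 41, 16, 10, 32, 22, 34, 29]
  queue [27, 31] -> pop 27, enqueue [none], visited so far: [48, 36, 8, 41, 16, 10, 32, 22, 34, 29, 27]
  queue [31] -> pop 31, enqueue [none], visited so far: [48, 36, 8, 41, 16, 10, 32, 22, 34, 29, 27, 31]
Result: [48, 36, 8, 41, 16, 10, 32, 22, 34, 29, 27, 31]


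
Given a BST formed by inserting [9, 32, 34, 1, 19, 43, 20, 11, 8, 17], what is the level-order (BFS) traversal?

Tree insertion order: [9, 32, 34, 1, 19, 43, 20, 11, 8, 17]
Tree (level-order array): [9, 1, 32, None, 8, 19, 34, None, None, 11, 20, None, 43, None, 17]
BFS from the root, enqueuing left then right child of each popped node:
  queue [9] -> pop 9, enqueue [1, 32], visited so far: [9]
  queue [1, 32] -> pop 1, enqueue [8], visited so far: [9, 1]
  queue [32, 8] -> pop 32, enqueue [19, 34], visited so far: [9, 1, 32]
  queue [8, 19, 34] -> pop 8, enqueue [none], visited so far: [9, 1, 32, 8]
  queue [19, 34] -> pop 19, enqueue [11, 20], visited so far: [9, 1, 32, 8, 19]
  queue [34, 11, 20] -> pop 34, enqueue [43], visited so far: [9, 1, 32, 8, 19, 34]
  queue [11, 20, 43] -> pop 11, enqueue [17], visited so far: [9, 1, 32, 8, 19, 34, 11]
  queue [20, 43, 17] -> pop 20, enqueue [none], visited so far: [9, 1, 32, 8, 19, 34, 11, 20]
  queue [43, 17] -> pop 43, enqueue [none], visited so far: [9, 1, 32, 8, 19, 34, 11, 20, 43]
  queue [17] -> pop 17, enqueue [none], visited so far: [9, 1, 32, 8, 19, 34, 11, 20, 43, 17]
Result: [9, 1, 32, 8, 19, 34, 11, 20, 43, 17]


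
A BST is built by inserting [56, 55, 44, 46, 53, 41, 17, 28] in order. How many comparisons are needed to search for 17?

Search path for 17: 56 -> 55 -> 44 -> 41 -> 17
Found: True
Comparisons: 5


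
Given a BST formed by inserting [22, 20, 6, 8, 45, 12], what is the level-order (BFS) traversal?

Tree insertion order: [22, 20, 6, 8, 45, 12]
Tree (level-order array): [22, 20, 45, 6, None, None, None, None, 8, None, 12]
BFS from the root, enqueuing left then right child of each popped node:
  queue [22] -> pop 22, enqueue [20, 45], visited so far: [22]
  queue [20, 45] -> pop 20, enqueue [6], visited so far: [22, 20]
  queue [45, 6] -> pop 45, enqueue [none], visited so far: [22, 20, 45]
  queue [6] -> pop 6, enqueue [8], visited so far: [22, 20, 45, 6]
  queue [8] -> pop 8, enqueue [12], visited so far: [22, 20, 45, 6, 8]
  queue [12] -> pop 12, enqueue [none], visited so far: [22, 20, 45, 6, 8, 12]
Result: [22, 20, 45, 6, 8, 12]


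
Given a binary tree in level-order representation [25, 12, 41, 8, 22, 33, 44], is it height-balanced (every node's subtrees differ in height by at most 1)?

Tree (level-order array): [25, 12, 41, 8, 22, 33, 44]
Definition: a tree is height-balanced if, at every node, |h(left) - h(right)| <= 1 (empty subtree has height -1).
Bottom-up per-node check:
  node 8: h_left=-1, h_right=-1, diff=0 [OK], height=0
  node 22: h_left=-1, h_right=-1, diff=0 [OK], height=0
  node 12: h_left=0, h_right=0, diff=0 [OK], height=1
  node 33: h_left=-1, h_right=-1, diff=0 [OK], height=0
  node 44: h_left=-1, h_right=-1, diff=0 [OK], height=0
  node 41: h_left=0, h_right=0, diff=0 [OK], height=1
  node 25: h_left=1, h_right=1, diff=0 [OK], height=2
All nodes satisfy the balance condition.
Result: Balanced


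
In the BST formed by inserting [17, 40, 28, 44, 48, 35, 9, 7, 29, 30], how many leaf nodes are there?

Tree built from: [17, 40, 28, 44, 48, 35, 9, 7, 29, 30]
Tree (level-order array): [17, 9, 40, 7, None, 28, 44, None, None, None, 35, None, 48, 29, None, None, None, None, 30]
Rule: A leaf has 0 children.
Per-node child counts:
  node 17: 2 child(ren)
  node 9: 1 child(ren)
  node 7: 0 child(ren)
  node 40: 2 child(ren)
  node 28: 1 child(ren)
  node 35: 1 child(ren)
  node 29: 1 child(ren)
  node 30: 0 child(ren)
  node 44: 1 child(ren)
  node 48: 0 child(ren)
Matching nodes: [7, 30, 48]
Count of leaf nodes: 3


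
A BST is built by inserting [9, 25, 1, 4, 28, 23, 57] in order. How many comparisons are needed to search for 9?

Search path for 9: 9
Found: True
Comparisons: 1


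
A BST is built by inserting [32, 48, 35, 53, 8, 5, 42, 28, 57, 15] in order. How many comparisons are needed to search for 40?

Search path for 40: 32 -> 48 -> 35 -> 42
Found: False
Comparisons: 4


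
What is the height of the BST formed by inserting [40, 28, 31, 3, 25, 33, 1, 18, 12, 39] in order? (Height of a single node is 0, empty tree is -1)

Insertion order: [40, 28, 31, 3, 25, 33, 1, 18, 12, 39]
Tree (level-order array): [40, 28, None, 3, 31, 1, 25, None, 33, None, None, 18, None, None, 39, 12]
Compute height bottom-up (empty subtree = -1):
  height(1) = 1 + max(-1, -1) = 0
  height(12) = 1 + max(-1, -1) = 0
  height(18) = 1 + max(0, -1) = 1
  height(25) = 1 + max(1, -1) = 2
  height(3) = 1 + max(0, 2) = 3
  height(39) = 1 + max(-1, -1) = 0
  height(33) = 1 + max(-1, 0) = 1
  height(31) = 1 + max(-1, 1) = 2
  height(28) = 1 + max(3, 2) = 4
  height(40) = 1 + max(4, -1) = 5
Height = 5


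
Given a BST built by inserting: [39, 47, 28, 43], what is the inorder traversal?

Tree insertion order: [39, 47, 28, 43]
Tree (level-order array): [39, 28, 47, None, None, 43]
Inorder traversal: [28, 39, 43, 47]


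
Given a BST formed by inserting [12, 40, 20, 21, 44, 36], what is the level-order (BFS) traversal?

Tree insertion order: [12, 40, 20, 21, 44, 36]
Tree (level-order array): [12, None, 40, 20, 44, None, 21, None, None, None, 36]
BFS from the root, enqueuing left then right child of each popped node:
  queue [12] -> pop 12, enqueue [40], visited so far: [12]
  queue [40] -> pop 40, enqueue [20, 44], visited so far: [12, 40]
  queue [20, 44] -> pop 20, enqueue [21], visited so far: [12, 40, 20]
  queue [44, 21] -> pop 44, enqueue [none], visited so far: [12, 40, 20, 44]
  queue [21] -> pop 21, enqueue [36], visited so far: [12, 40, 20, 44, 21]
  queue [36] -> pop 36, enqueue [none], visited so far: [12, 40, 20, 44, 21, 36]
Result: [12, 40, 20, 44, 21, 36]


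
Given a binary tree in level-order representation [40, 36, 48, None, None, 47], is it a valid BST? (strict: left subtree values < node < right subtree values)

Level-order array: [40, 36, 48, None, None, 47]
Validate using subtree bounds (lo, hi): at each node, require lo < value < hi,
then recurse left with hi=value and right with lo=value.
Preorder trace (stopping at first violation):
  at node 40 with bounds (-inf, +inf): OK
  at node 36 with bounds (-inf, 40): OK
  at node 48 with bounds (40, +inf): OK
  at node 47 with bounds (40, 48): OK
No violation found at any node.
Result: Valid BST


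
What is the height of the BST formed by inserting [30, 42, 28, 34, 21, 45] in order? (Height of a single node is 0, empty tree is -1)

Insertion order: [30, 42, 28, 34, 21, 45]
Tree (level-order array): [30, 28, 42, 21, None, 34, 45]
Compute height bottom-up (empty subtree = -1):
  height(21) = 1 + max(-1, -1) = 0
  height(28) = 1 + max(0, -1) = 1
  height(34) = 1 + max(-1, -1) = 0
  height(45) = 1 + max(-1, -1) = 0
  height(42) = 1 + max(0, 0) = 1
  height(30) = 1 + max(1, 1) = 2
Height = 2


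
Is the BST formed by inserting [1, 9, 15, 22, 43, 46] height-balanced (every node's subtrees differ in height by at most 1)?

Tree (level-order array): [1, None, 9, None, 15, None, 22, None, 43, None, 46]
Definition: a tree is height-balanced if, at every node, |h(left) - h(right)| <= 1 (empty subtree has height -1).
Bottom-up per-node check:
  node 46: h_left=-1, h_right=-1, diff=0 [OK], height=0
  node 43: h_left=-1, h_right=0, diff=1 [OK], height=1
  node 22: h_left=-1, h_right=1, diff=2 [FAIL (|-1-1|=2 > 1)], height=2
  node 15: h_left=-1, h_right=2, diff=3 [FAIL (|-1-2|=3 > 1)], height=3
  node 9: h_left=-1, h_right=3, diff=4 [FAIL (|-1-3|=4 > 1)], height=4
  node 1: h_left=-1, h_right=4, diff=5 [FAIL (|-1-4|=5 > 1)], height=5
Node 22 violates the condition: |-1 - 1| = 2 > 1.
Result: Not balanced


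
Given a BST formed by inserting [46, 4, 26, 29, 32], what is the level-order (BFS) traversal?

Tree insertion order: [46, 4, 26, 29, 32]
Tree (level-order array): [46, 4, None, None, 26, None, 29, None, 32]
BFS from the root, enqueuing left then right child of each popped node:
  queue [46] -> pop 46, enqueue [4], visited so far: [46]
  queue [4] -> pop 4, enqueue [26], visited so far: [46, 4]
  queue [26] -> pop 26, enqueue [29], visited so far: [46, 4, 26]
  queue [29] -> pop 29, enqueue [32], visited so far: [46, 4, 26, 29]
  queue [32] -> pop 32, enqueue [none], visited so far: [46, 4, 26, 29, 32]
Result: [46, 4, 26, 29, 32]


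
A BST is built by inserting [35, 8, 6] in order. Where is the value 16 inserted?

Starting tree (level order): [35, 8, None, 6]
Insertion path: 35 -> 8
Result: insert 16 as right child of 8
Final tree (level order): [35, 8, None, 6, 16]


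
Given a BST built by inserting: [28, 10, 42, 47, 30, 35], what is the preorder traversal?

Tree insertion order: [28, 10, 42, 47, 30, 35]
Tree (level-order array): [28, 10, 42, None, None, 30, 47, None, 35]
Preorder traversal: [28, 10, 42, 30, 35, 47]


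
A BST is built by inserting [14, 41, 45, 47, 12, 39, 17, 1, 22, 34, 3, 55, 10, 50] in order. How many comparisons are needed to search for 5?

Search path for 5: 14 -> 12 -> 1 -> 3 -> 10
Found: False
Comparisons: 5


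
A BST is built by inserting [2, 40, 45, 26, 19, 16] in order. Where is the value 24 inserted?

Starting tree (level order): [2, None, 40, 26, 45, 19, None, None, None, 16]
Insertion path: 2 -> 40 -> 26 -> 19
Result: insert 24 as right child of 19
Final tree (level order): [2, None, 40, 26, 45, 19, None, None, None, 16, 24]


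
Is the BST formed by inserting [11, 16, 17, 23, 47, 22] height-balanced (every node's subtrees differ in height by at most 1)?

Tree (level-order array): [11, None, 16, None, 17, None, 23, 22, 47]
Definition: a tree is height-balanced if, at every node, |h(left) - h(right)| <= 1 (empty subtree has height -1).
Bottom-up per-node check:
  node 22: h_left=-1, h_right=-1, diff=0 [OK], height=0
  node 47: h_left=-1, h_right=-1, diff=0 [OK], height=0
  node 23: h_left=0, h_right=0, diff=0 [OK], height=1
  node 17: h_left=-1, h_right=1, diff=2 [FAIL (|-1-1|=2 > 1)], height=2
  node 16: h_left=-1, h_right=2, diff=3 [FAIL (|-1-2|=3 > 1)], height=3
  node 11: h_left=-1, h_right=3, diff=4 [FAIL (|-1-3|=4 > 1)], height=4
Node 17 violates the condition: |-1 - 1| = 2 > 1.
Result: Not balanced


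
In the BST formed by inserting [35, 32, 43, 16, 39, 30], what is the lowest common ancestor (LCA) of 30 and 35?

Tree insertion order: [35, 32, 43, 16, 39, 30]
Tree (level-order array): [35, 32, 43, 16, None, 39, None, None, 30]
In a BST, the LCA of p=30, q=35 is the first node v on the
root-to-leaf path with p <= v <= q (go left if both < v, right if both > v).
Walk from root:
  at 35: 30 <= 35 <= 35, this is the LCA
LCA = 35


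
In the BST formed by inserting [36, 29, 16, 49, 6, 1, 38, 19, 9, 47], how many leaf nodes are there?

Tree built from: [36, 29, 16, 49, 6, 1, 38, 19, 9, 47]
Tree (level-order array): [36, 29, 49, 16, None, 38, None, 6, 19, None, 47, 1, 9]
Rule: A leaf has 0 children.
Per-node child counts:
  node 36: 2 child(ren)
  node 29: 1 child(ren)
  node 16: 2 child(ren)
  node 6: 2 child(ren)
  node 1: 0 child(ren)
  node 9: 0 child(ren)
  node 19: 0 child(ren)
  node 49: 1 child(ren)
  node 38: 1 child(ren)
  node 47: 0 child(ren)
Matching nodes: [1, 9, 19, 47]
Count of leaf nodes: 4


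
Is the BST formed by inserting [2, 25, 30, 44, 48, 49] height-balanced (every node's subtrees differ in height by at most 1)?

Tree (level-order array): [2, None, 25, None, 30, None, 44, None, 48, None, 49]
Definition: a tree is height-balanced if, at every node, |h(left) - h(right)| <= 1 (empty subtree has height -1).
Bottom-up per-node check:
  node 49: h_left=-1, h_right=-1, diff=0 [OK], height=0
  node 48: h_left=-1, h_right=0, diff=1 [OK], height=1
  node 44: h_left=-1, h_right=1, diff=2 [FAIL (|-1-1|=2 > 1)], height=2
  node 30: h_left=-1, h_right=2, diff=3 [FAIL (|-1-2|=3 > 1)], height=3
  node 25: h_left=-1, h_right=3, diff=4 [FAIL (|-1-3|=4 > 1)], height=4
  node 2: h_left=-1, h_right=4, diff=5 [FAIL (|-1-4|=5 > 1)], height=5
Node 44 violates the condition: |-1 - 1| = 2 > 1.
Result: Not balanced


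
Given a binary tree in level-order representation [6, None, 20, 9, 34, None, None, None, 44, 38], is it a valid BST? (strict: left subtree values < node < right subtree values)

Level-order array: [6, None, 20, 9, 34, None, None, None, 44, 38]
Validate using subtree bounds (lo, hi): at each node, require lo < value < hi,
then recurse left with hi=value and right with lo=value.
Preorder trace (stopping at first violation):
  at node 6 with bounds (-inf, +inf): OK
  at node 20 with bounds (6, +inf): OK
  at node 9 with bounds (6, 20): OK
  at node 34 with bounds (20, +inf): OK
  at node 44 with bounds (34, +inf): OK
  at node 38 with bounds (34, 44): OK
No violation found at any node.
Result: Valid BST


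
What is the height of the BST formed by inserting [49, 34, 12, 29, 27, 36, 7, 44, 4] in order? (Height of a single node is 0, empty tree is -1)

Insertion order: [49, 34, 12, 29, 27, 36, 7, 44, 4]
Tree (level-order array): [49, 34, None, 12, 36, 7, 29, None, 44, 4, None, 27]
Compute height bottom-up (empty subtree = -1):
  height(4) = 1 + max(-1, -1) = 0
  height(7) = 1 + max(0, -1) = 1
  height(27) = 1 + max(-1, -1) = 0
  height(29) = 1 + max(0, -1) = 1
  height(12) = 1 + max(1, 1) = 2
  height(44) = 1 + max(-1, -1) = 0
  height(36) = 1 + max(-1, 0) = 1
  height(34) = 1 + max(2, 1) = 3
  height(49) = 1 + max(3, -1) = 4
Height = 4


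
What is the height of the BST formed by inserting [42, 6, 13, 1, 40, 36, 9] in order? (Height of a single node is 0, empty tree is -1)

Insertion order: [42, 6, 13, 1, 40, 36, 9]
Tree (level-order array): [42, 6, None, 1, 13, None, None, 9, 40, None, None, 36]
Compute height bottom-up (empty subtree = -1):
  height(1) = 1 + max(-1, -1) = 0
  height(9) = 1 + max(-1, -1) = 0
  height(36) = 1 + max(-1, -1) = 0
  height(40) = 1 + max(0, -1) = 1
  height(13) = 1 + max(0, 1) = 2
  height(6) = 1 + max(0, 2) = 3
  height(42) = 1 + max(3, -1) = 4
Height = 4


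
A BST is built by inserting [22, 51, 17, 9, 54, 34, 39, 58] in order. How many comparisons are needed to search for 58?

Search path for 58: 22 -> 51 -> 54 -> 58
Found: True
Comparisons: 4


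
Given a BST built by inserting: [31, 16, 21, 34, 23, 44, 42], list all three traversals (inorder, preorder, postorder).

Tree insertion order: [31, 16, 21, 34, 23, 44, 42]
Tree (level-order array): [31, 16, 34, None, 21, None, 44, None, 23, 42]
Inorder (L, root, R): [16, 21, 23, 31, 34, 42, 44]
Preorder (root, L, R): [31, 16, 21, 23, 34, 44, 42]
Postorder (L, R, root): [23, 21, 16, 42, 44, 34, 31]


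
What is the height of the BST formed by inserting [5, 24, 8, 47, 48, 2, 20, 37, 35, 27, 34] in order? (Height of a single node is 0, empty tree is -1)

Insertion order: [5, 24, 8, 47, 48, 2, 20, 37, 35, 27, 34]
Tree (level-order array): [5, 2, 24, None, None, 8, 47, None, 20, 37, 48, None, None, 35, None, None, None, 27, None, None, 34]
Compute height bottom-up (empty subtree = -1):
  height(2) = 1 + max(-1, -1) = 0
  height(20) = 1 + max(-1, -1) = 0
  height(8) = 1 + max(-1, 0) = 1
  height(34) = 1 + max(-1, -1) = 0
  height(27) = 1 + max(-1, 0) = 1
  height(35) = 1 + max(1, -1) = 2
  height(37) = 1 + max(2, -1) = 3
  height(48) = 1 + max(-1, -1) = 0
  height(47) = 1 + max(3, 0) = 4
  height(24) = 1 + max(1, 4) = 5
  height(5) = 1 + max(0, 5) = 6
Height = 6


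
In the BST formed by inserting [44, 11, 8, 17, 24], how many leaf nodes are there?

Tree built from: [44, 11, 8, 17, 24]
Tree (level-order array): [44, 11, None, 8, 17, None, None, None, 24]
Rule: A leaf has 0 children.
Per-node child counts:
  node 44: 1 child(ren)
  node 11: 2 child(ren)
  node 8: 0 child(ren)
  node 17: 1 child(ren)
  node 24: 0 child(ren)
Matching nodes: [8, 24]
Count of leaf nodes: 2


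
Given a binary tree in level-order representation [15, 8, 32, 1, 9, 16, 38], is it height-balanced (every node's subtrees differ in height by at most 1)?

Tree (level-order array): [15, 8, 32, 1, 9, 16, 38]
Definition: a tree is height-balanced if, at every node, |h(left) - h(right)| <= 1 (empty subtree has height -1).
Bottom-up per-node check:
  node 1: h_left=-1, h_right=-1, diff=0 [OK], height=0
  node 9: h_left=-1, h_right=-1, diff=0 [OK], height=0
  node 8: h_left=0, h_right=0, diff=0 [OK], height=1
  node 16: h_left=-1, h_right=-1, diff=0 [OK], height=0
  node 38: h_left=-1, h_right=-1, diff=0 [OK], height=0
  node 32: h_left=0, h_right=0, diff=0 [OK], height=1
  node 15: h_left=1, h_right=1, diff=0 [OK], height=2
All nodes satisfy the balance condition.
Result: Balanced


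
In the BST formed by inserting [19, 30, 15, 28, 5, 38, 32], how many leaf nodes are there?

Tree built from: [19, 30, 15, 28, 5, 38, 32]
Tree (level-order array): [19, 15, 30, 5, None, 28, 38, None, None, None, None, 32]
Rule: A leaf has 0 children.
Per-node child counts:
  node 19: 2 child(ren)
  node 15: 1 child(ren)
  node 5: 0 child(ren)
  node 30: 2 child(ren)
  node 28: 0 child(ren)
  node 38: 1 child(ren)
  node 32: 0 child(ren)
Matching nodes: [5, 28, 32]
Count of leaf nodes: 3


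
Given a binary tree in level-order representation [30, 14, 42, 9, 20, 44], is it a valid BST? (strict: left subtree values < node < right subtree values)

Level-order array: [30, 14, 42, 9, 20, 44]
Validate using subtree bounds (lo, hi): at each node, require lo < value < hi,
then recurse left with hi=value and right with lo=value.
Preorder trace (stopping at first violation):
  at node 30 with bounds (-inf, +inf): OK
  at node 14 with bounds (-inf, 30): OK
  at node 9 with bounds (-inf, 14): OK
  at node 20 with bounds (14, 30): OK
  at node 42 with bounds (30, +inf): OK
  at node 44 with bounds (30, 42): VIOLATION
Node 44 violates its bound: not (30 < 44 < 42).
Result: Not a valid BST


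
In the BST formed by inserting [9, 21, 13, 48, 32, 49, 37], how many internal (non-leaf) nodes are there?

Tree built from: [9, 21, 13, 48, 32, 49, 37]
Tree (level-order array): [9, None, 21, 13, 48, None, None, 32, 49, None, 37]
Rule: An internal node has at least one child.
Per-node child counts:
  node 9: 1 child(ren)
  node 21: 2 child(ren)
  node 13: 0 child(ren)
  node 48: 2 child(ren)
  node 32: 1 child(ren)
  node 37: 0 child(ren)
  node 49: 0 child(ren)
Matching nodes: [9, 21, 48, 32]
Count of internal (non-leaf) nodes: 4


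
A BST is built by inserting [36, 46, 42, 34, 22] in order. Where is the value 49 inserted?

Starting tree (level order): [36, 34, 46, 22, None, 42]
Insertion path: 36 -> 46
Result: insert 49 as right child of 46
Final tree (level order): [36, 34, 46, 22, None, 42, 49]


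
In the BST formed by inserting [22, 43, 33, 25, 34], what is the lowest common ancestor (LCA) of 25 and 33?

Tree insertion order: [22, 43, 33, 25, 34]
Tree (level-order array): [22, None, 43, 33, None, 25, 34]
In a BST, the LCA of p=25, q=33 is the first node v on the
root-to-leaf path with p <= v <= q (go left if both < v, right if both > v).
Walk from root:
  at 22: both 25 and 33 > 22, go right
  at 43: both 25 and 33 < 43, go left
  at 33: 25 <= 33 <= 33, this is the LCA
LCA = 33


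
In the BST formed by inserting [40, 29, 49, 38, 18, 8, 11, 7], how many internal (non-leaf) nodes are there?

Tree built from: [40, 29, 49, 38, 18, 8, 11, 7]
Tree (level-order array): [40, 29, 49, 18, 38, None, None, 8, None, None, None, 7, 11]
Rule: An internal node has at least one child.
Per-node child counts:
  node 40: 2 child(ren)
  node 29: 2 child(ren)
  node 18: 1 child(ren)
  node 8: 2 child(ren)
  node 7: 0 child(ren)
  node 11: 0 child(ren)
  node 38: 0 child(ren)
  node 49: 0 child(ren)
Matching nodes: [40, 29, 18, 8]
Count of internal (non-leaf) nodes: 4


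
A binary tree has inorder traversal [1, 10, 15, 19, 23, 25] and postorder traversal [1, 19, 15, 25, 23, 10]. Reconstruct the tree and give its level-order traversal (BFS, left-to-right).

Inorder:   [1, 10, 15, 19, 23, 25]
Postorder: [1, 19, 15, 25, 23, 10]
Algorithm: postorder visits root last, so walk postorder right-to-left;
each value is the root of the current inorder slice — split it at that
value, recurse on the right subtree first, then the left.
Recursive splits:
  root=10; inorder splits into left=[1], right=[15, 19, 23, 25]
  root=23; inorder splits into left=[15, 19], right=[25]
  root=25; inorder splits into left=[], right=[]
  root=15; inorder splits into left=[], right=[19]
  root=19; inorder splits into left=[], right=[]
  root=1; inorder splits into left=[], right=[]
Reconstructed level-order: [10, 1, 23, 15, 25, 19]


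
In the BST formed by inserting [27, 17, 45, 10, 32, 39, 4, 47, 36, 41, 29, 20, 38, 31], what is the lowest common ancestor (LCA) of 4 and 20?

Tree insertion order: [27, 17, 45, 10, 32, 39, 4, 47, 36, 41, 29, 20, 38, 31]
Tree (level-order array): [27, 17, 45, 10, 20, 32, 47, 4, None, None, None, 29, 39, None, None, None, None, None, 31, 36, 41, None, None, None, 38]
In a BST, the LCA of p=4, q=20 is the first node v on the
root-to-leaf path with p <= v <= q (go left if both < v, right if both > v).
Walk from root:
  at 27: both 4 and 20 < 27, go left
  at 17: 4 <= 17 <= 20, this is the LCA
LCA = 17


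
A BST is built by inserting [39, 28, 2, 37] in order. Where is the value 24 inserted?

Starting tree (level order): [39, 28, None, 2, 37]
Insertion path: 39 -> 28 -> 2
Result: insert 24 as right child of 2
Final tree (level order): [39, 28, None, 2, 37, None, 24]


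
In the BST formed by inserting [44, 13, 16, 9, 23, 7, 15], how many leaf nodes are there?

Tree built from: [44, 13, 16, 9, 23, 7, 15]
Tree (level-order array): [44, 13, None, 9, 16, 7, None, 15, 23]
Rule: A leaf has 0 children.
Per-node child counts:
  node 44: 1 child(ren)
  node 13: 2 child(ren)
  node 9: 1 child(ren)
  node 7: 0 child(ren)
  node 16: 2 child(ren)
  node 15: 0 child(ren)
  node 23: 0 child(ren)
Matching nodes: [7, 15, 23]
Count of leaf nodes: 3


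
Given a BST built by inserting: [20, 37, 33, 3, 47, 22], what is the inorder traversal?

Tree insertion order: [20, 37, 33, 3, 47, 22]
Tree (level-order array): [20, 3, 37, None, None, 33, 47, 22]
Inorder traversal: [3, 20, 22, 33, 37, 47]


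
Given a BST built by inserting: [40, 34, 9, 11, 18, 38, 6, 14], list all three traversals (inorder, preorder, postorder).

Tree insertion order: [40, 34, 9, 11, 18, 38, 6, 14]
Tree (level-order array): [40, 34, None, 9, 38, 6, 11, None, None, None, None, None, 18, 14]
Inorder (L, root, R): [6, 9, 11, 14, 18, 34, 38, 40]
Preorder (root, L, R): [40, 34, 9, 6, 11, 18, 14, 38]
Postorder (L, R, root): [6, 14, 18, 11, 9, 38, 34, 40]


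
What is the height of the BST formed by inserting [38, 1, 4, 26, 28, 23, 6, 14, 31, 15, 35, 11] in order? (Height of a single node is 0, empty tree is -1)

Insertion order: [38, 1, 4, 26, 28, 23, 6, 14, 31, 15, 35, 11]
Tree (level-order array): [38, 1, None, None, 4, None, 26, 23, 28, 6, None, None, 31, None, 14, None, 35, 11, 15]
Compute height bottom-up (empty subtree = -1):
  height(11) = 1 + max(-1, -1) = 0
  height(15) = 1 + max(-1, -1) = 0
  height(14) = 1 + max(0, 0) = 1
  height(6) = 1 + max(-1, 1) = 2
  height(23) = 1 + max(2, -1) = 3
  height(35) = 1 + max(-1, -1) = 0
  height(31) = 1 + max(-1, 0) = 1
  height(28) = 1 + max(-1, 1) = 2
  height(26) = 1 + max(3, 2) = 4
  height(4) = 1 + max(-1, 4) = 5
  height(1) = 1 + max(-1, 5) = 6
  height(38) = 1 + max(6, -1) = 7
Height = 7


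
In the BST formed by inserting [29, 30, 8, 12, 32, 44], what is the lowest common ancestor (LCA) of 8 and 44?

Tree insertion order: [29, 30, 8, 12, 32, 44]
Tree (level-order array): [29, 8, 30, None, 12, None, 32, None, None, None, 44]
In a BST, the LCA of p=8, q=44 is the first node v on the
root-to-leaf path with p <= v <= q (go left if both < v, right if both > v).
Walk from root:
  at 29: 8 <= 29 <= 44, this is the LCA
LCA = 29


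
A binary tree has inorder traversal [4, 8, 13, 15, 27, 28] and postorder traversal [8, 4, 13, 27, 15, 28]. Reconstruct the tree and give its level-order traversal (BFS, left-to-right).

Inorder:   [4, 8, 13, 15, 27, 28]
Postorder: [8, 4, 13, 27, 15, 28]
Algorithm: postorder visits root last, so walk postorder right-to-left;
each value is the root of the current inorder slice — split it at that
value, recurse on the right subtree first, then the left.
Recursive splits:
  root=28; inorder splits into left=[4, 8, 13, 15, 27], right=[]
  root=15; inorder splits into left=[4, 8, 13], right=[27]
  root=27; inorder splits into left=[], right=[]
  root=13; inorder splits into left=[4, 8], right=[]
  root=4; inorder splits into left=[], right=[8]
  root=8; inorder splits into left=[], right=[]
Reconstructed level-order: [28, 15, 13, 27, 4, 8]


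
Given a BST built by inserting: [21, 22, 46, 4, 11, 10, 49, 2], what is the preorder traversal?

Tree insertion order: [21, 22, 46, 4, 11, 10, 49, 2]
Tree (level-order array): [21, 4, 22, 2, 11, None, 46, None, None, 10, None, None, 49]
Preorder traversal: [21, 4, 2, 11, 10, 22, 46, 49]


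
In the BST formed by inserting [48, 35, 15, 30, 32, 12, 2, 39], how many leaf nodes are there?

Tree built from: [48, 35, 15, 30, 32, 12, 2, 39]
Tree (level-order array): [48, 35, None, 15, 39, 12, 30, None, None, 2, None, None, 32]
Rule: A leaf has 0 children.
Per-node child counts:
  node 48: 1 child(ren)
  node 35: 2 child(ren)
  node 15: 2 child(ren)
  node 12: 1 child(ren)
  node 2: 0 child(ren)
  node 30: 1 child(ren)
  node 32: 0 child(ren)
  node 39: 0 child(ren)
Matching nodes: [2, 32, 39]
Count of leaf nodes: 3


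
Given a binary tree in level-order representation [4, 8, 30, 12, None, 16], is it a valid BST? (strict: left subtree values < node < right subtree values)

Level-order array: [4, 8, 30, 12, None, 16]
Validate using subtree bounds (lo, hi): at each node, require lo < value < hi,
then recurse left with hi=value and right with lo=value.
Preorder trace (stopping at first violation):
  at node 4 with bounds (-inf, +inf): OK
  at node 8 with bounds (-inf, 4): VIOLATION
Node 8 violates its bound: not (-inf < 8 < 4).
Result: Not a valid BST


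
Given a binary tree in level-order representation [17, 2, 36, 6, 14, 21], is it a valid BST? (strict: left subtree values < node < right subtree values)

Level-order array: [17, 2, 36, 6, 14, 21]
Validate using subtree bounds (lo, hi): at each node, require lo < value < hi,
then recurse left with hi=value and right with lo=value.
Preorder trace (stopping at first violation):
  at node 17 with bounds (-inf, +inf): OK
  at node 2 with bounds (-inf, 17): OK
  at node 6 with bounds (-inf, 2): VIOLATION
Node 6 violates its bound: not (-inf < 6 < 2).
Result: Not a valid BST


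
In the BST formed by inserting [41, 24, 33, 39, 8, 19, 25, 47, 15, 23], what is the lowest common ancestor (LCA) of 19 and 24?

Tree insertion order: [41, 24, 33, 39, 8, 19, 25, 47, 15, 23]
Tree (level-order array): [41, 24, 47, 8, 33, None, None, None, 19, 25, 39, 15, 23]
In a BST, the LCA of p=19, q=24 is the first node v on the
root-to-leaf path with p <= v <= q (go left if both < v, right if both > v).
Walk from root:
  at 41: both 19 and 24 < 41, go left
  at 24: 19 <= 24 <= 24, this is the LCA
LCA = 24


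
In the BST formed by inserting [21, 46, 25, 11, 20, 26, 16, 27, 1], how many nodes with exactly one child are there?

Tree built from: [21, 46, 25, 11, 20, 26, 16, 27, 1]
Tree (level-order array): [21, 11, 46, 1, 20, 25, None, None, None, 16, None, None, 26, None, None, None, 27]
Rule: These are nodes with exactly 1 non-null child.
Per-node child counts:
  node 21: 2 child(ren)
  node 11: 2 child(ren)
  node 1: 0 child(ren)
  node 20: 1 child(ren)
  node 16: 0 child(ren)
  node 46: 1 child(ren)
  node 25: 1 child(ren)
  node 26: 1 child(ren)
  node 27: 0 child(ren)
Matching nodes: [20, 46, 25, 26]
Count of nodes with exactly one child: 4


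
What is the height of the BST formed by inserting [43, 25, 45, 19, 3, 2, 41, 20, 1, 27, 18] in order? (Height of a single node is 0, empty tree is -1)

Insertion order: [43, 25, 45, 19, 3, 2, 41, 20, 1, 27, 18]
Tree (level-order array): [43, 25, 45, 19, 41, None, None, 3, 20, 27, None, 2, 18, None, None, None, None, 1]
Compute height bottom-up (empty subtree = -1):
  height(1) = 1 + max(-1, -1) = 0
  height(2) = 1 + max(0, -1) = 1
  height(18) = 1 + max(-1, -1) = 0
  height(3) = 1 + max(1, 0) = 2
  height(20) = 1 + max(-1, -1) = 0
  height(19) = 1 + max(2, 0) = 3
  height(27) = 1 + max(-1, -1) = 0
  height(41) = 1 + max(0, -1) = 1
  height(25) = 1 + max(3, 1) = 4
  height(45) = 1 + max(-1, -1) = 0
  height(43) = 1 + max(4, 0) = 5
Height = 5


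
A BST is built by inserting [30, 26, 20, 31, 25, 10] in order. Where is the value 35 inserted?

Starting tree (level order): [30, 26, 31, 20, None, None, None, 10, 25]
Insertion path: 30 -> 31
Result: insert 35 as right child of 31
Final tree (level order): [30, 26, 31, 20, None, None, 35, 10, 25]


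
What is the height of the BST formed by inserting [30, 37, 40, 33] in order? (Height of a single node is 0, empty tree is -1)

Insertion order: [30, 37, 40, 33]
Tree (level-order array): [30, None, 37, 33, 40]
Compute height bottom-up (empty subtree = -1):
  height(33) = 1 + max(-1, -1) = 0
  height(40) = 1 + max(-1, -1) = 0
  height(37) = 1 + max(0, 0) = 1
  height(30) = 1 + max(-1, 1) = 2
Height = 2


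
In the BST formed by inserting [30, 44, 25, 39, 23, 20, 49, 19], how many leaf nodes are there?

Tree built from: [30, 44, 25, 39, 23, 20, 49, 19]
Tree (level-order array): [30, 25, 44, 23, None, 39, 49, 20, None, None, None, None, None, 19]
Rule: A leaf has 0 children.
Per-node child counts:
  node 30: 2 child(ren)
  node 25: 1 child(ren)
  node 23: 1 child(ren)
  node 20: 1 child(ren)
  node 19: 0 child(ren)
  node 44: 2 child(ren)
  node 39: 0 child(ren)
  node 49: 0 child(ren)
Matching nodes: [19, 39, 49]
Count of leaf nodes: 3


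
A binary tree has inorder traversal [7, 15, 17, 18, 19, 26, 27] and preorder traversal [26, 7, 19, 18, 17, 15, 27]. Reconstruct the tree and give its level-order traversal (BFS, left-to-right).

Inorder:  [7, 15, 17, 18, 19, 26, 27]
Preorder: [26, 7, 19, 18, 17, 15, 27]
Algorithm: preorder visits root first, so consume preorder in order;
for each root, split the current inorder slice at that value into
left-subtree inorder and right-subtree inorder, then recurse.
Recursive splits:
  root=26; inorder splits into left=[7, 15, 17, 18, 19], right=[27]
  root=7; inorder splits into left=[], right=[15, 17, 18, 19]
  root=19; inorder splits into left=[15, 17, 18], right=[]
  root=18; inorder splits into left=[15, 17], right=[]
  root=17; inorder splits into left=[15], right=[]
  root=15; inorder splits into left=[], right=[]
  root=27; inorder splits into left=[], right=[]
Reconstructed level-order: [26, 7, 27, 19, 18, 17, 15]


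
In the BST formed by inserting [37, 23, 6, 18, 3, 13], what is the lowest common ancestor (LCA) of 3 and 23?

Tree insertion order: [37, 23, 6, 18, 3, 13]
Tree (level-order array): [37, 23, None, 6, None, 3, 18, None, None, 13]
In a BST, the LCA of p=3, q=23 is the first node v on the
root-to-leaf path with p <= v <= q (go left if both < v, right if both > v).
Walk from root:
  at 37: both 3 and 23 < 37, go left
  at 23: 3 <= 23 <= 23, this is the LCA
LCA = 23


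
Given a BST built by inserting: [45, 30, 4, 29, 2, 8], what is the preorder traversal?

Tree insertion order: [45, 30, 4, 29, 2, 8]
Tree (level-order array): [45, 30, None, 4, None, 2, 29, None, None, 8]
Preorder traversal: [45, 30, 4, 2, 29, 8]


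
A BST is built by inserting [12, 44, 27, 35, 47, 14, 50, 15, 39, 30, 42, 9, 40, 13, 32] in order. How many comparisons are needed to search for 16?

Search path for 16: 12 -> 44 -> 27 -> 14 -> 15
Found: False
Comparisons: 5


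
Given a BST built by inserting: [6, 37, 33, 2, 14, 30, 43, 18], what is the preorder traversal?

Tree insertion order: [6, 37, 33, 2, 14, 30, 43, 18]
Tree (level-order array): [6, 2, 37, None, None, 33, 43, 14, None, None, None, None, 30, 18]
Preorder traversal: [6, 2, 37, 33, 14, 30, 18, 43]


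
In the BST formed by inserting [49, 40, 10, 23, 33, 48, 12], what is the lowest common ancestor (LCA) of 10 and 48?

Tree insertion order: [49, 40, 10, 23, 33, 48, 12]
Tree (level-order array): [49, 40, None, 10, 48, None, 23, None, None, 12, 33]
In a BST, the LCA of p=10, q=48 is the first node v on the
root-to-leaf path with p <= v <= q (go left if both < v, right if both > v).
Walk from root:
  at 49: both 10 and 48 < 49, go left
  at 40: 10 <= 40 <= 48, this is the LCA
LCA = 40


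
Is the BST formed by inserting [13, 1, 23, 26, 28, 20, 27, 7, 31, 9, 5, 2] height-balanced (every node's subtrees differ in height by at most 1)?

Tree (level-order array): [13, 1, 23, None, 7, 20, 26, 5, 9, None, None, None, 28, 2, None, None, None, 27, 31]
Definition: a tree is height-balanced if, at every node, |h(left) - h(right)| <= 1 (empty subtree has height -1).
Bottom-up per-node check:
  node 2: h_left=-1, h_right=-1, diff=0 [OK], height=0
  node 5: h_left=0, h_right=-1, diff=1 [OK], height=1
  node 9: h_left=-1, h_right=-1, diff=0 [OK], height=0
  node 7: h_left=1, h_right=0, diff=1 [OK], height=2
  node 1: h_left=-1, h_right=2, diff=3 [FAIL (|-1-2|=3 > 1)], height=3
  node 20: h_left=-1, h_right=-1, diff=0 [OK], height=0
  node 27: h_left=-1, h_right=-1, diff=0 [OK], height=0
  node 31: h_left=-1, h_right=-1, diff=0 [OK], height=0
  node 28: h_left=0, h_right=0, diff=0 [OK], height=1
  node 26: h_left=-1, h_right=1, diff=2 [FAIL (|-1-1|=2 > 1)], height=2
  node 23: h_left=0, h_right=2, diff=2 [FAIL (|0-2|=2 > 1)], height=3
  node 13: h_left=3, h_right=3, diff=0 [OK], height=4
Node 1 violates the condition: |-1 - 2| = 3 > 1.
Result: Not balanced


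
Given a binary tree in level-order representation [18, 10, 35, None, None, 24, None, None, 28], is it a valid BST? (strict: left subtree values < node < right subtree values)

Level-order array: [18, 10, 35, None, None, 24, None, None, 28]
Validate using subtree bounds (lo, hi): at each node, require lo < value < hi,
then recurse left with hi=value and right with lo=value.
Preorder trace (stopping at first violation):
  at node 18 with bounds (-inf, +inf): OK
  at node 10 with bounds (-inf, 18): OK
  at node 35 with bounds (18, +inf): OK
  at node 24 with bounds (18, 35): OK
  at node 28 with bounds (24, 35): OK
No violation found at any node.
Result: Valid BST


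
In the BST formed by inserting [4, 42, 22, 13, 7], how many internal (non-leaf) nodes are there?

Tree built from: [4, 42, 22, 13, 7]
Tree (level-order array): [4, None, 42, 22, None, 13, None, 7]
Rule: An internal node has at least one child.
Per-node child counts:
  node 4: 1 child(ren)
  node 42: 1 child(ren)
  node 22: 1 child(ren)
  node 13: 1 child(ren)
  node 7: 0 child(ren)
Matching nodes: [4, 42, 22, 13]
Count of internal (non-leaf) nodes: 4


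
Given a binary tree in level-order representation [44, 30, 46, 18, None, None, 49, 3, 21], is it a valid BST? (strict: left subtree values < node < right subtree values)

Level-order array: [44, 30, 46, 18, None, None, 49, 3, 21]
Validate using subtree bounds (lo, hi): at each node, require lo < value < hi,
then recurse left with hi=value and right with lo=value.
Preorder trace (stopping at first violation):
  at node 44 with bounds (-inf, +inf): OK
  at node 30 with bounds (-inf, 44): OK
  at node 18 with bounds (-inf, 30): OK
  at node 3 with bounds (-inf, 18): OK
  at node 21 with bounds (18, 30): OK
  at node 46 with bounds (44, +inf): OK
  at node 49 with bounds (46, +inf): OK
No violation found at any node.
Result: Valid BST


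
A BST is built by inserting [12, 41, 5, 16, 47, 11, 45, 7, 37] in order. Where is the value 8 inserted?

Starting tree (level order): [12, 5, 41, None, 11, 16, 47, 7, None, None, 37, 45]
Insertion path: 12 -> 5 -> 11 -> 7
Result: insert 8 as right child of 7
Final tree (level order): [12, 5, 41, None, 11, 16, 47, 7, None, None, 37, 45, None, None, 8]


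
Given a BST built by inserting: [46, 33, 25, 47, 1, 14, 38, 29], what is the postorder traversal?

Tree insertion order: [46, 33, 25, 47, 1, 14, 38, 29]
Tree (level-order array): [46, 33, 47, 25, 38, None, None, 1, 29, None, None, None, 14]
Postorder traversal: [14, 1, 29, 25, 38, 33, 47, 46]


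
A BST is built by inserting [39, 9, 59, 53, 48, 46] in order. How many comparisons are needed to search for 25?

Search path for 25: 39 -> 9
Found: False
Comparisons: 2


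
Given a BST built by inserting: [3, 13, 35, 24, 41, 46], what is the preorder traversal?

Tree insertion order: [3, 13, 35, 24, 41, 46]
Tree (level-order array): [3, None, 13, None, 35, 24, 41, None, None, None, 46]
Preorder traversal: [3, 13, 35, 24, 41, 46]


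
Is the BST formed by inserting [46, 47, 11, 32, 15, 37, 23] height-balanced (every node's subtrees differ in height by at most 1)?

Tree (level-order array): [46, 11, 47, None, 32, None, None, 15, 37, None, 23]
Definition: a tree is height-balanced if, at every node, |h(left) - h(right)| <= 1 (empty subtree has height -1).
Bottom-up per-node check:
  node 23: h_left=-1, h_right=-1, diff=0 [OK], height=0
  node 15: h_left=-1, h_right=0, diff=1 [OK], height=1
  node 37: h_left=-1, h_right=-1, diff=0 [OK], height=0
  node 32: h_left=1, h_right=0, diff=1 [OK], height=2
  node 11: h_left=-1, h_right=2, diff=3 [FAIL (|-1-2|=3 > 1)], height=3
  node 47: h_left=-1, h_right=-1, diff=0 [OK], height=0
  node 46: h_left=3, h_right=0, diff=3 [FAIL (|3-0|=3 > 1)], height=4
Node 11 violates the condition: |-1 - 2| = 3 > 1.
Result: Not balanced


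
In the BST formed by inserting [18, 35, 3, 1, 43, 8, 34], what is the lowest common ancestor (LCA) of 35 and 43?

Tree insertion order: [18, 35, 3, 1, 43, 8, 34]
Tree (level-order array): [18, 3, 35, 1, 8, 34, 43]
In a BST, the LCA of p=35, q=43 is the first node v on the
root-to-leaf path with p <= v <= q (go left if both < v, right if both > v).
Walk from root:
  at 18: both 35 and 43 > 18, go right
  at 35: 35 <= 35 <= 43, this is the LCA
LCA = 35


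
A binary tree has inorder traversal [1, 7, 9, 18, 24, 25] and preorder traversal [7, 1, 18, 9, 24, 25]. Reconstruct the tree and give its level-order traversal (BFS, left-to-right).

Inorder:  [1, 7, 9, 18, 24, 25]
Preorder: [7, 1, 18, 9, 24, 25]
Algorithm: preorder visits root first, so consume preorder in order;
for each root, split the current inorder slice at that value into
left-subtree inorder and right-subtree inorder, then recurse.
Recursive splits:
  root=7; inorder splits into left=[1], right=[9, 18, 24, 25]
  root=1; inorder splits into left=[], right=[]
  root=18; inorder splits into left=[9], right=[24, 25]
  root=9; inorder splits into left=[], right=[]
  root=24; inorder splits into left=[], right=[25]
  root=25; inorder splits into left=[], right=[]
Reconstructed level-order: [7, 1, 18, 9, 24, 25]
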